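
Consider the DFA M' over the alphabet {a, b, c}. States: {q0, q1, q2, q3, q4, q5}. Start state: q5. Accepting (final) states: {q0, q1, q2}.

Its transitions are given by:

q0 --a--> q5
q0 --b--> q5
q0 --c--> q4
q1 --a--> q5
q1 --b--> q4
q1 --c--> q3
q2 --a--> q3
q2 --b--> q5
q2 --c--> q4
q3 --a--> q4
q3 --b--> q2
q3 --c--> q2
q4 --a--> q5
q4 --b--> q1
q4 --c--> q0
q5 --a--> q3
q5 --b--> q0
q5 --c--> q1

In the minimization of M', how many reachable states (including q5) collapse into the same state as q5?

3

All states are reachable from the start state.
Start with accepting vs non-accepting: {q0,q1,q2} | {q3,q4,q5}.
Stable partition: {q0,q1,q2} | {q3,q4,q5} — 2 equivalence classes.
State q5 belongs to the block {q3,q4,q5}, which has 3 states.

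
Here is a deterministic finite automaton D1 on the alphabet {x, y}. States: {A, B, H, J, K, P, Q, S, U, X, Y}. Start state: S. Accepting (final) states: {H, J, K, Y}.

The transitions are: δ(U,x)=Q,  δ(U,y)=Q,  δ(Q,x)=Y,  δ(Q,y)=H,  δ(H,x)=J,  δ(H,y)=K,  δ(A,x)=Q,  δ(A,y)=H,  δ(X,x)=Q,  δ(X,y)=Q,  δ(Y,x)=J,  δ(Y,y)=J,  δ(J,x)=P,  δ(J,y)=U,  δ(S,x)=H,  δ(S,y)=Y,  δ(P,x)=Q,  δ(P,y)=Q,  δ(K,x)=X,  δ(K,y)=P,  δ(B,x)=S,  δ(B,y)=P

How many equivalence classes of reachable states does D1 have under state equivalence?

First remove the unreachable states {A,B}; 9 states remain.
Initial partition by acceptance: {H,J,K,Y} | {P,Q,S,U,X}.
On input x, block {H,J,K,Y} splits into {H,Y} and {J,K}.
Refine {P,Q,S,U,X} on symbol x: members go to different blocks, giving {P,U,X} and {Q,S}.
Stable partition: {H,Y} | {P,U,X} | {J,K} | {Q,S} — 4 equivalence classes.

4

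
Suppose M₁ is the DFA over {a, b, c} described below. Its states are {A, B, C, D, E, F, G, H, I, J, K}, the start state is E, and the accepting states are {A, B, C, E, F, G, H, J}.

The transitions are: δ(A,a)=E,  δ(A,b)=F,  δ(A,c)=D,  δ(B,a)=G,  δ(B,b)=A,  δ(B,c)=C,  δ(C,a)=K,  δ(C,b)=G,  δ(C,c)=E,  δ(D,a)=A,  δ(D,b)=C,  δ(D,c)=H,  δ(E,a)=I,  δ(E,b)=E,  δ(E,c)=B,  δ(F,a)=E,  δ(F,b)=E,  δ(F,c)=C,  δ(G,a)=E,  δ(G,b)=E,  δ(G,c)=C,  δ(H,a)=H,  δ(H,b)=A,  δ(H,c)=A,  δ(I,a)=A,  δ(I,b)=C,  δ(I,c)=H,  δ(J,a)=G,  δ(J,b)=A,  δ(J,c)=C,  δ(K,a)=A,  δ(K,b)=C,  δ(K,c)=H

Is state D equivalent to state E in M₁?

Reachable states from the start: {A,B,C,D,E,F,G,H,I,K}. Unreachable: {J} — drop them.
Initial partition by acceptance: {A,B,C,E,F,G,H} | {D,I,K}.
Refine {A,B,C,E,F,G,H} on symbol a: members go to different blocks, giving {A,B,F,G,H} and {C,E}.
On input a, block {A,B,F,G,H} splits into {A,F,G} and {B,H}.
Split {A,F,G} by δ(·,b) → {F,G} and {A}.
Refine {C,E} on symbol b: members go to different blocks, giving {C} and {E}.
On input a, block {B,H} splits into {B} and {H}.
The partition is now stable with 7 blocks: {F,G} | {D,I,K} | {C} | {B} | {A} | {E} | {H}.
D and E end up in different blocks, so they are distinguishable. For instance, the string 'ε' is accepted from only E.

No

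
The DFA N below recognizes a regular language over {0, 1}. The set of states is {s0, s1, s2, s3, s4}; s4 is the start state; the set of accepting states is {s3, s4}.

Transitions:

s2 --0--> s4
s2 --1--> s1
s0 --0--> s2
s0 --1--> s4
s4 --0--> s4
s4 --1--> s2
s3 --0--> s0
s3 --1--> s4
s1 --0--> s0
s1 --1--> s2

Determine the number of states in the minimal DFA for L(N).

4

First remove the unreachable states {s3}; 4 states remain.
P0 = {s4} | {s0,s1,s2}.
Split {s0,s1,s2} by δ(·,0) → {s0,s1} and {s2}.
On input 0, block {s0,s1} splits into {s0} and {s1}.
No further refinement is possible. Final partition (4 blocks): {s4} | {s0} | {s2} | {s1}.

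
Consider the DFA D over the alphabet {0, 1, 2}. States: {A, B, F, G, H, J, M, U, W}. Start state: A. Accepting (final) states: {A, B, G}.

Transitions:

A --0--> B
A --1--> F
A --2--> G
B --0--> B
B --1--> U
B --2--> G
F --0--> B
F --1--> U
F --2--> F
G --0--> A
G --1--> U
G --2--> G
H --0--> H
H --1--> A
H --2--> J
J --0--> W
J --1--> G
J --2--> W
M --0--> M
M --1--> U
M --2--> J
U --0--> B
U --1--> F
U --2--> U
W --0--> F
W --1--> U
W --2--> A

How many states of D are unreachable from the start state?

Starting at A and following transitions, the reachable set is {A, B, F, G, U}. That leaves H, J, M, W unreachable — 4 in total.

4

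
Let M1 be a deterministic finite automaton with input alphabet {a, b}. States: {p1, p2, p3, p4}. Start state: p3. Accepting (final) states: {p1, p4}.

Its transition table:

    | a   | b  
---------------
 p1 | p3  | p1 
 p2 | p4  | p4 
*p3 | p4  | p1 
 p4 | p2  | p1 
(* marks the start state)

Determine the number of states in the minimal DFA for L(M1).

2

P0 = {p1,p4} | {p2,p3}.
Stable partition: {p1,p4} | {p2,p3} — 2 equivalence classes.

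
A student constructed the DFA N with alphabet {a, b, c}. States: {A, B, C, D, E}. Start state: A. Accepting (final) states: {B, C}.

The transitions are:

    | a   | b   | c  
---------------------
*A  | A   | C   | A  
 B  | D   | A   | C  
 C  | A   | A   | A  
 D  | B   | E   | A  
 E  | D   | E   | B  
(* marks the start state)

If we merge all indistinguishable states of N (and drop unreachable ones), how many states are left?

First remove the unreachable states {B,D,E}; 2 states remain.
Start with accepting vs non-accepting: {C} | {A}.
Stable partition: {C} | {A} — 2 equivalence classes.

2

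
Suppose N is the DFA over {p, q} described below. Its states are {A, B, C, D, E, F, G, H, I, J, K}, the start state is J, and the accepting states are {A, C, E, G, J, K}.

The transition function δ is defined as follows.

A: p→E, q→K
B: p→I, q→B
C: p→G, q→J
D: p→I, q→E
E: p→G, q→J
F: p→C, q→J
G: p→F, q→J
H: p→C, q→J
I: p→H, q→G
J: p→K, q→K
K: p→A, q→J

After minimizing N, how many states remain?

6

First remove the unreachable states {B,D,H,I}; 7 states remain.
P0 = {A,C,E,G,J,K} | {F}.
On input p, block {A,C,E,G,J,K} splits into {A,C,E,J,K} and {G}.
Split {A,C,E,J,K} by δ(·,p) → {A,J,K} and {C,E}.
Split {A,J,K} by δ(·,p) → {J,K} and {A}.
On input p, block {J,K} splits into {J} and {K}.
The partition is now stable with 6 blocks: {J} | {F} | {G} | {C,E} | {A} | {K}.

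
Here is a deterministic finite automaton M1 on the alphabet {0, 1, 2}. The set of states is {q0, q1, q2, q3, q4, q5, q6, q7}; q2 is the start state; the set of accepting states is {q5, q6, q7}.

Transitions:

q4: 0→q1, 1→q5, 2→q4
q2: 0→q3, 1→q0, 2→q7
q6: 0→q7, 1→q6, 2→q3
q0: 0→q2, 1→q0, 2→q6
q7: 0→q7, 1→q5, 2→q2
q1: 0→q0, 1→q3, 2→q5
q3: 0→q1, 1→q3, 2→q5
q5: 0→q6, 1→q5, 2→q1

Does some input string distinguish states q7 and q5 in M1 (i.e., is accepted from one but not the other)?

First remove the unreachable states {q4}; 7 states remain.
P0 = {q5,q6,q7} | {q0,q1,q2,q3}.
No further refinement is possible. Final partition (2 blocks): {q5,q6,q7} | {q0,q1,q2,q3}.
q7 and q5 lie in the same block of the stable partition, so they are equivalent — no string distinguishes them.

No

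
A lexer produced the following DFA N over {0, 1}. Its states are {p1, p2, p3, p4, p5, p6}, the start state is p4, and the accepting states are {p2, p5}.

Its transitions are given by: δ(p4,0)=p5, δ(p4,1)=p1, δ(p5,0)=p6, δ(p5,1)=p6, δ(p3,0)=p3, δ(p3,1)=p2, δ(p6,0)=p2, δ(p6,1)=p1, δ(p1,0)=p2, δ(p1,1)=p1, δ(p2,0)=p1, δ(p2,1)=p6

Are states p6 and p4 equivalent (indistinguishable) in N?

First remove the unreachable states {p3}; 5 states remain.
P0 = {p2,p5} | {p1,p4,p6}.
The partition is now stable with 2 blocks: {p2,p5} | {p1,p4,p6}.
p6 and p4 lie in the same block of the stable partition, so they are equivalent — no string distinguishes them.

Yes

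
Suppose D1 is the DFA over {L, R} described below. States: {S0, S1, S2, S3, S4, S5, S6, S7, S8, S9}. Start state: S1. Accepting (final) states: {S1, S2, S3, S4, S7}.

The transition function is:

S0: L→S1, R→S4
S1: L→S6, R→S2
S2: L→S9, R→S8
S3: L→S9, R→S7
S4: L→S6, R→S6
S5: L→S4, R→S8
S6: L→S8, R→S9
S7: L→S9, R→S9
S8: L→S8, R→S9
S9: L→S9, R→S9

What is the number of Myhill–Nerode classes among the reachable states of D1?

Reachable states from the start: {S1,S2,S6,S8,S9}. Unreachable: {S0,S3,S4,S5,S7} — drop them.
Start with accepting vs non-accepting: {S1,S2} | {S6,S8,S9}.
Split {S1,S2} by δ(·,R) → {S1} and {S2}.
No further refinement is possible. Final partition (3 blocks): {S1} | {S6,S8,S9} | {S2}.

3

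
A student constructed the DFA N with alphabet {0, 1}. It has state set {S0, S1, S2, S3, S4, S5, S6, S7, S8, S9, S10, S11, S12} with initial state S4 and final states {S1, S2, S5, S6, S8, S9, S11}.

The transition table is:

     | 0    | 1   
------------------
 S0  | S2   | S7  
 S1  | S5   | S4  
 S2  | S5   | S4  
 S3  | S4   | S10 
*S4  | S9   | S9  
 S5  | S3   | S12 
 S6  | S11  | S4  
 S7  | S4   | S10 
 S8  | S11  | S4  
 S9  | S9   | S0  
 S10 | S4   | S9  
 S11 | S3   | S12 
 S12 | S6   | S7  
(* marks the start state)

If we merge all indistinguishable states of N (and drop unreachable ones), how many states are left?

7

States {S1,S8} cannot be reached from the start state, so discard them.
Initial partition by acceptance: {S2,S5,S6,S9,S11} | {S0,S3,S4,S7,S10,S12}.
Refine {S2,S5,S6,S9,S11} on symbol 0: members go to different blocks, giving {S2,S6,S9} and {S5,S11}.
On input 0, block {S2,S6,S9} splits into {S2,S6} and {S9}.
On input 0, block {S0,S3,S4,S7,S10,S12} splits into {S3,S7,S10} and {S0,S12} and {S4}.
On input 1, block {S3,S7,S10} splits into {S3,S7} and {S10}.
Stable partition: {S2,S6} | {S3,S7} | {S5,S11} | {S9} | {S0,S12} | {S4} | {S10} — 7 equivalence classes.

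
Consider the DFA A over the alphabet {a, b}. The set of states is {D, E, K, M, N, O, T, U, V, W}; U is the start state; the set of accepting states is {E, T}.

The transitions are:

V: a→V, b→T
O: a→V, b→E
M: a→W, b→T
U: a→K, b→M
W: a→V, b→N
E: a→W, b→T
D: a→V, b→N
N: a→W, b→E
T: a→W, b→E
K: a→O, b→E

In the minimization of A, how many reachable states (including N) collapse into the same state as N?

2

Reachable states from the start: {E,K,M,N,O,T,U,V,W}. Unreachable: {D} — drop them.
P0 = {E,T} | {K,M,N,O,U,V,W}.
Split {K,M,N,O,U,V,W} by δ(·,b) → {K,M,N,O,V} and {U,W}.
Refine {K,M,N,O,V} on symbol a: members go to different blocks, giving {K,O,V} and {M,N}.
The partition is now stable with 4 blocks: {E,T} | {K,O,V} | {U,W} | {M,N}.
The equivalence class containing N is {M,N}, of size 2.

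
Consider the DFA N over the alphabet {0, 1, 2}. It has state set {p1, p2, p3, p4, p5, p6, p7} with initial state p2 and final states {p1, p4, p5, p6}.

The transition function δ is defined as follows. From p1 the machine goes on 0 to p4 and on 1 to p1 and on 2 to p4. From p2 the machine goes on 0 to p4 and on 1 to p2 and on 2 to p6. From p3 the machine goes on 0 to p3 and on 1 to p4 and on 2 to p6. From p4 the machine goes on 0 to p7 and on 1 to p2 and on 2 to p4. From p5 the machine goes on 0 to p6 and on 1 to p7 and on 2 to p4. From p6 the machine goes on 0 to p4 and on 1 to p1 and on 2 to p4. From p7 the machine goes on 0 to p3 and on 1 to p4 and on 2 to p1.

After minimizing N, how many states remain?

Reachable states from the start: {p1,p2,p3,p4,p6,p7}. Unreachable: {p5} — drop them.
Start with accepting vs non-accepting: {p1,p4,p6} | {p2,p3,p7}.
On input 0, block {p1,p4,p6} splits into {p1,p6} and {p4}.
Split {p2,p3,p7} by δ(·,0) → {p3,p7} and {p2}.
Stable partition: {p1,p6} | {p3,p7} | {p4} | {p2} — 4 equivalence classes.

4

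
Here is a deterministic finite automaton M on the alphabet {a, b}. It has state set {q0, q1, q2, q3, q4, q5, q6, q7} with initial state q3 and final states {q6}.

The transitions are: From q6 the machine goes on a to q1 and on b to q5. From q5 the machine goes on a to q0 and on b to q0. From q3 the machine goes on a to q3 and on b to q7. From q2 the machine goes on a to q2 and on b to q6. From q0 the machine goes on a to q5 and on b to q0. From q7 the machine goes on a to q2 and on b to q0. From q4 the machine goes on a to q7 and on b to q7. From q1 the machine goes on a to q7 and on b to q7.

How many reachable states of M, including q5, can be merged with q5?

States {q4} cannot be reached from the start state, so discard them.
P0 = {q6} | {q0,q1,q2,q3,q5,q7}.
On input b, block {q0,q1,q2,q3,q5,q7} splits into {q0,q1,q3,q5,q7} and {q2}.
On input a, block {q0,q1,q3,q5,q7} splits into {q0,q1,q3,q5} and {q7}.
On input a, block {q0,q1,q3,q5} splits into {q0,q3,q5} and {q1}.
Refine {q0,q3,q5} on symbol b: members go to different blocks, giving {q0,q5} and {q3}.
The partition is now stable with 6 blocks: {q6} | {q0,q5} | {q2} | {q7} | {q1} | {q3}.
The equivalence class containing q5 is {q0,q5}, of size 2.

2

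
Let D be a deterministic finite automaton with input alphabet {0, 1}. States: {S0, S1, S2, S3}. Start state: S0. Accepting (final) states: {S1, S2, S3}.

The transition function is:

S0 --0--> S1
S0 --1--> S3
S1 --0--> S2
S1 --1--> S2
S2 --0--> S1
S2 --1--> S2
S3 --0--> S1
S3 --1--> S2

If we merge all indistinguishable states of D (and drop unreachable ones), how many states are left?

Initial partition by acceptance: {S1,S2,S3} | {S0}.
Stable partition: {S1,S2,S3} | {S0} — 2 equivalence classes.

2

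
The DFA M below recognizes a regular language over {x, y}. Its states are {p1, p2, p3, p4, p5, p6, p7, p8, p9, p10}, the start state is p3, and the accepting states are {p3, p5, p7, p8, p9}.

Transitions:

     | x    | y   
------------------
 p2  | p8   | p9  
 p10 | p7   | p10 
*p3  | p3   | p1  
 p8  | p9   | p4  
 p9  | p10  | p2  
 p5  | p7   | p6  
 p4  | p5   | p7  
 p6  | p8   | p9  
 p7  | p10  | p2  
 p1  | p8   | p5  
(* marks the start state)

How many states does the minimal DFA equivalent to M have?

6

Every state is reachable, so we keep all 10.
P0 = {p3,p5,p7,p8,p9} | {p1,p2,p4,p6,p10}.
Split {p3,p5,p7,p8,p9} by δ(·,x) → {p3,p5,p8} and {p7,p9}.
On input x, block {p3,p5,p8} splits into {p5,p8} and {p3}.
Refine {p1,p2,p4,p6,p10} on symbol x: members go to different blocks, giving {p1,p2,p4,p6} and {p10}.
Split {p1,p2,p4,p6} by δ(·,y) → {p2,p4,p6} and {p1}.
The partition is now stable with 6 blocks: {p5,p8} | {p2,p4,p6} | {p7,p9} | {p3} | {p10} | {p1}.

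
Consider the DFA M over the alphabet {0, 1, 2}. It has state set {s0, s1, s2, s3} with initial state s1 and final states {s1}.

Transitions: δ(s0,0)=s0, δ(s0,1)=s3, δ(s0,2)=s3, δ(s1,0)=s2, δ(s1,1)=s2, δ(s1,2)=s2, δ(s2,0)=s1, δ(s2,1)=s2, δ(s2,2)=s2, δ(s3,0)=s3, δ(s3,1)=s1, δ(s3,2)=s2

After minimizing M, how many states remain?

First remove the unreachable states {s0,s3}; 2 states remain.
P0 = {s1} | {s2}.
The partition is now stable with 2 blocks: {s1} | {s2}.

2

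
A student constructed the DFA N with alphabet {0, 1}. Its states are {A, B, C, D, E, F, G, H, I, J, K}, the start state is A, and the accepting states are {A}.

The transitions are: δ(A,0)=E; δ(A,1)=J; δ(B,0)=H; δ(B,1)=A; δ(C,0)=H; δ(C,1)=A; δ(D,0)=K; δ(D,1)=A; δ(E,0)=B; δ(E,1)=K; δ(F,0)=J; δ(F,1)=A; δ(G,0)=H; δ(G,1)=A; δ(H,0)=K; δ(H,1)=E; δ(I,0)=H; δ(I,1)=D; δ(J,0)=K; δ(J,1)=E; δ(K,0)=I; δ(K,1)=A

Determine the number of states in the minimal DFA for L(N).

First remove the unreachable states {C,F,G}; 8 states remain.
Initial partition by acceptance: {A} | {B,D,E,H,I,J,K}.
Split {B,D,E,H,I,J,K} by δ(·,1) → {E,H,I,J} and {B,D,K}.
Split {E,H,I,J} by δ(·,0) → {E,H,J} and {I}.
Refine {E,H,J} on symbol 1: members go to different blocks, giving {H,J} and {E}.
Split {B,D,K} by δ(·,0) → {B} and {D} and {K}.
No further refinement is possible. Final partition (7 blocks): {A} | {H,J} | {B} | {I} | {E} | {D} | {K}.

7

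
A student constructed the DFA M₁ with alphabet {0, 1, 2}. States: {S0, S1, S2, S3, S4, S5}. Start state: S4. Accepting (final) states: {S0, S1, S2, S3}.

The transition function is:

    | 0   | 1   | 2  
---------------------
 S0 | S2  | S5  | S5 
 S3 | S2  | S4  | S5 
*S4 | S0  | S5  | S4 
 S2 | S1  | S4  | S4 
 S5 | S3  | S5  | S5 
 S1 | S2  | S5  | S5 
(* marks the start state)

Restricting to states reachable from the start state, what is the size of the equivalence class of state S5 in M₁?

Every state is reachable, so we keep all 6.
Start with accepting vs non-accepting: {S0,S1,S2,S3} | {S4,S5}.
The partition is now stable with 2 blocks: {S0,S1,S2,S3} | {S4,S5}.
The equivalence class containing S5 is {S4,S5}, of size 2.

2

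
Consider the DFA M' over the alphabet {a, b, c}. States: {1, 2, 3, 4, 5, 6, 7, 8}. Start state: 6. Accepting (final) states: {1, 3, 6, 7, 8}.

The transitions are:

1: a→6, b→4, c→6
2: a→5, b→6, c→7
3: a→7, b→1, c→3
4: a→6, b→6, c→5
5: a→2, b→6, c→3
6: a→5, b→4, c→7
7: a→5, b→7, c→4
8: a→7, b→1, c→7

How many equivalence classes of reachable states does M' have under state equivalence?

7

States {8} cannot be reached from the start state, so discard them.
Start with accepting vs non-accepting: {1,3,6,7} | {2,4,5}.
Refine {1,3,6,7} on symbol a: members go to different blocks, giving {1,3} and {6,7}.
Refine {1,3} on symbol b: members go to different blocks, giving {1} and {3}.
Refine {2,4,5} on symbol a: members go to different blocks, giving {2,5} and {4}.
Refine {2,5} on symbol c: members go to different blocks, giving {2} and {5}.
Refine {6,7} on symbol b: members go to different blocks, giving {6} and {7}.
The partition is now stable with 7 blocks: {1} | {2} | {6} | {3} | {4} | {5} | {7}.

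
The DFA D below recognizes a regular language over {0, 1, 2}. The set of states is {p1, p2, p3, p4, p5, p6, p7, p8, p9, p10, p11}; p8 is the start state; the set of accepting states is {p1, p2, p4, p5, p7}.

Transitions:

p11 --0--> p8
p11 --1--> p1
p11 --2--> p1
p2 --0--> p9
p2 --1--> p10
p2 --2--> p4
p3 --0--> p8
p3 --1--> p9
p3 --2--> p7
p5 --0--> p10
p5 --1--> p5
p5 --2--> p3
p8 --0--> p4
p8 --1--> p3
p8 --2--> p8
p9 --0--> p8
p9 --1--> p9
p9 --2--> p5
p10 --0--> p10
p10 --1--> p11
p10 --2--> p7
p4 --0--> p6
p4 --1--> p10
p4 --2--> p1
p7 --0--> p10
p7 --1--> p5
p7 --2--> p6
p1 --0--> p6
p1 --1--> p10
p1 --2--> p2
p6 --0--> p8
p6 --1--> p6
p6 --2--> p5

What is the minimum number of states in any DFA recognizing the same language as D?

6

All states are reachable from the start state.
P0 = {p1,p2,p4,p5,p7} | {p3,p6,p8,p9,p10,p11}.
Refine {p1,p2,p4,p5,p7} on symbol 1: members go to different blocks, giving {p1,p2,p4} and {p5,p7}.
Split {p3,p6,p8,p9,p10,p11} by δ(·,0) → {p3,p6,p9,p10,p11} and {p8}.
Refine {p3,p6,p9,p10,p11} on symbol 0: members go to different blocks, giving {p3,p6,p9,p11} and {p10}.
Split {p3,p6,p9,p11} by δ(·,1) → {p3,p6,p9} and {p11}.
No further refinement is possible. Final partition (6 blocks): {p1,p2,p4} | {p3,p6,p9} | {p5,p7} | {p8} | {p10} | {p11}.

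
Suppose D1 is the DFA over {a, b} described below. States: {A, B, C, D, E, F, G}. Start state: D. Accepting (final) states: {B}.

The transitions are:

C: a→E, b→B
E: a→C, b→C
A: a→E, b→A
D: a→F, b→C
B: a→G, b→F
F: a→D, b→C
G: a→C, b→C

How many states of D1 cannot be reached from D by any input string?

1

No path from D leads to A; the other 6 states are all reachable.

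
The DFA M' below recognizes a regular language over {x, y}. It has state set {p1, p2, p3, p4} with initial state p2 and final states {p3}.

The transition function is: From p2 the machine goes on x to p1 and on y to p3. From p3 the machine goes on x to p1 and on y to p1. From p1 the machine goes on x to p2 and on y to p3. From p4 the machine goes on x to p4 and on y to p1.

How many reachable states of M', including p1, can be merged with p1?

States {p4} cannot be reached from the start state, so discard them.
Start with accepting vs non-accepting: {p3} | {p1,p2}.
Stable partition: {p3} | {p1,p2} — 2 equivalence classes.
State p1 belongs to the block {p1,p2}, which has 2 states.

2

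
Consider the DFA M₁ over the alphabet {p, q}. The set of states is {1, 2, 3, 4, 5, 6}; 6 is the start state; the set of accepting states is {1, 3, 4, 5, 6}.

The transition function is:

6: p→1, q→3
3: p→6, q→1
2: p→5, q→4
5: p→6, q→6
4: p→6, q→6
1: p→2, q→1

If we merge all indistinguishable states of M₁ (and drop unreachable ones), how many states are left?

5

All states are reachable from the start state.
Start with accepting vs non-accepting: {1,3,4,5,6} | {2}.
Refine {1,3,4,5,6} on symbol p: members go to different blocks, giving {3,4,5,6} and {1}.
Refine {3,4,5,6} on symbol p: members go to different blocks, giving {3,4,5} and {6}.
On input q, block {3,4,5} splits into {4,5} and {3}.
No further refinement is possible. Final partition (5 blocks): {4,5} | {2} | {1} | {6} | {3}.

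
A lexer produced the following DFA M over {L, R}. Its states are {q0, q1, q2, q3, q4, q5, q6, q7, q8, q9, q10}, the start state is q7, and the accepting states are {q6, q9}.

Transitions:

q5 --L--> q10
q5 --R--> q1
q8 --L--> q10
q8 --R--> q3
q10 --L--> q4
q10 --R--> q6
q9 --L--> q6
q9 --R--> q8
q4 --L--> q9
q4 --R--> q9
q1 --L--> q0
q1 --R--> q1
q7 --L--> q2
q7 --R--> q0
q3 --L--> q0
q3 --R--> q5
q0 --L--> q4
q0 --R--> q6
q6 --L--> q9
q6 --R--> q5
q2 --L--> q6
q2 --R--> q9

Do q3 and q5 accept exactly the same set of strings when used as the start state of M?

Yes

Every state is reachable, so we keep all 11.
Start with accepting vs non-accepting: {q6,q9} | {q0,q1,q2,q3,q4,q5,q7,q8,q10}.
Split {q0,q1,q2,q3,q4,q5,q7,q8,q10} by δ(·,L) → {q0,q1,q3,q5,q7,q8,q10} and {q2,q4}.
Refine {q0,q1,q3,q5,q7,q8,q10} on symbol L: members go to different blocks, giving {q1,q3,q5,q8} and {q0,q7,q10}.
On input R, block {q0,q7,q10} splits into {q0,q10} and {q7}.
Stable partition: {q6,q9} | {q1,q3,q5,q8} | {q2,q4} | {q0,q10} | {q7} — 5 equivalence classes.
q3 and q5 lie in the same block of the stable partition, so they are equivalent — no string distinguishes them.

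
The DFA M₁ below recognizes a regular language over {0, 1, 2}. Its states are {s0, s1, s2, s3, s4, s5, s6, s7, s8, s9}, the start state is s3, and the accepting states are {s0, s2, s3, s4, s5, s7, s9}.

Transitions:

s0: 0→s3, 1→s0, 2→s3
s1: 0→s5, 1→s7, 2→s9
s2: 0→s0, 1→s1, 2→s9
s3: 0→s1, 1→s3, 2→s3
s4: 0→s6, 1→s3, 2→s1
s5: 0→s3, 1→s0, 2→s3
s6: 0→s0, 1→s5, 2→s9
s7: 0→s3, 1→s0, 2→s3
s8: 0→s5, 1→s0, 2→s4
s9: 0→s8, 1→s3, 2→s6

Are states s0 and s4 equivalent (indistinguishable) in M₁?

Reachable states from the start: {s0,s1,s3,s4,s5,s6,s7,s8,s9}. Unreachable: {s2} — drop them.
Start with accepting vs non-accepting: {s0,s3,s4,s5,s7,s9} | {s1,s6,s8}.
On input 0, block {s0,s3,s4,s5,s7,s9} splits into {s0,s5,s7} and {s3,s4,s9}.
Refine {s3,s4,s9} on symbol 2: members go to different blocks, giving {s4,s9} and {s3}.
The partition is now stable with 4 blocks: {s0,s5,s7} | {s1,s6,s8} | {s4,s9} | {s3}.
s0 and s4 end up in different blocks, so they are distinguishable. For instance, the string '0' is accepted from only s0.

No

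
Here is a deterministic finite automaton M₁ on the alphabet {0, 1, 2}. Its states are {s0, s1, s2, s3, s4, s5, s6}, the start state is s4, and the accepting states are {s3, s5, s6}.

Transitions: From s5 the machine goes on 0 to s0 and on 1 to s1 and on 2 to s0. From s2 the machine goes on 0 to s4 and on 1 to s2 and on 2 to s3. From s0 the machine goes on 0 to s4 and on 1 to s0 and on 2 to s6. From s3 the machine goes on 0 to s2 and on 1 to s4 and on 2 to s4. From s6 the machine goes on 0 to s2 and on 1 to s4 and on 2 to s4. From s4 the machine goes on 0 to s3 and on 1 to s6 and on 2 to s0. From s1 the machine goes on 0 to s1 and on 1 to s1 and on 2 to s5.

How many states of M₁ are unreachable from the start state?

Starting at s4 and following transitions, the reachable set is {s0, s2, s3, s4, s6}. That leaves s1, s5 unreachable — 2 in total.

2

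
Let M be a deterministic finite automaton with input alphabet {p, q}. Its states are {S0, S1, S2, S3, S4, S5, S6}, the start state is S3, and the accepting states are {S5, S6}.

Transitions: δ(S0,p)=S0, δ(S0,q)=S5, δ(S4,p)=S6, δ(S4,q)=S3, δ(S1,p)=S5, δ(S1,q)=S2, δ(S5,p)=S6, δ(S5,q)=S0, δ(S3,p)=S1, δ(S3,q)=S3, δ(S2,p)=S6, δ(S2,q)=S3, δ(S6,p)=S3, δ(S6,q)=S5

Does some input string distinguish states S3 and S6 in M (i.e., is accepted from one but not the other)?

States {S4} cannot be reached from the start state, so discard them.
Start with accepting vs non-accepting: {S5,S6} | {S0,S1,S2,S3}.
On input p, block {S5,S6} splits into {S5} and {S6}.
Refine {S0,S1,S2,S3} on symbol p: members go to different blocks, giving {S0,S3} and {S1} and {S2}.
Split {S0,S3} by δ(·,p) → {S0} and {S3}.
Stable partition: {S5} | {S0} | {S6} | {S1} | {S2} | {S3} — 6 equivalence classes.
S3 and S6 end up in different blocks, so they are distinguishable. For instance, the string 'ε' is accepted from only S6.

Yes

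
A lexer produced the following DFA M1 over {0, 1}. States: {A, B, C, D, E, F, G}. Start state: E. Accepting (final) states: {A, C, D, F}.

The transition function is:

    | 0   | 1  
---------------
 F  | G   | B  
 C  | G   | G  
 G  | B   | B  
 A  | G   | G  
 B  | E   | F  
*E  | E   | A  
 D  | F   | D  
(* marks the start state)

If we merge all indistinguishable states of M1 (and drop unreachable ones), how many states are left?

States {C,D} cannot be reached from the start state, so discard them.
Start with accepting vs non-accepting: {A,F} | {B,E,G}.
Split {B,E,G} by δ(·,1) → {B,E} and {G}.
Split {A,F} by δ(·,1) → {A} and {F}.
Refine {B,E} on symbol 1: members go to different blocks, giving {B} and {E}.
The partition is now stable with 5 blocks: {A} | {B} | {G} | {F} | {E}.

5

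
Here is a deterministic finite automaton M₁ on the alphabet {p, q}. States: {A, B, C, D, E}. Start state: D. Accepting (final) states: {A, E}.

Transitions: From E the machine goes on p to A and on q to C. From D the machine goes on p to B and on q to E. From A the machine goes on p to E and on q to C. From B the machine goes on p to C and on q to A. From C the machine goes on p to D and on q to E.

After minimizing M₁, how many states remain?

2

Every state is reachable, so we keep all 5.
Initial partition by acceptance: {A,E} | {B,C,D}.
The partition is now stable with 2 blocks: {A,E} | {B,C,D}.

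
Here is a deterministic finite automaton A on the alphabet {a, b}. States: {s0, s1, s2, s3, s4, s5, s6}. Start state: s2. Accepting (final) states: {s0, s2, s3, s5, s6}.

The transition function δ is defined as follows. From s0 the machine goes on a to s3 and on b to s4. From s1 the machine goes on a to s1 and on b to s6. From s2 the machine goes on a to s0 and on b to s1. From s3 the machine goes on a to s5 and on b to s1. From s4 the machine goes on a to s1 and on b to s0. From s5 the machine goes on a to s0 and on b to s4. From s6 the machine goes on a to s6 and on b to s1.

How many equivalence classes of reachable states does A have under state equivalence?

P0 = {s0,s2,s3,s5,s6} | {s1,s4}.
The partition is now stable with 2 blocks: {s0,s2,s3,s5,s6} | {s1,s4}.

2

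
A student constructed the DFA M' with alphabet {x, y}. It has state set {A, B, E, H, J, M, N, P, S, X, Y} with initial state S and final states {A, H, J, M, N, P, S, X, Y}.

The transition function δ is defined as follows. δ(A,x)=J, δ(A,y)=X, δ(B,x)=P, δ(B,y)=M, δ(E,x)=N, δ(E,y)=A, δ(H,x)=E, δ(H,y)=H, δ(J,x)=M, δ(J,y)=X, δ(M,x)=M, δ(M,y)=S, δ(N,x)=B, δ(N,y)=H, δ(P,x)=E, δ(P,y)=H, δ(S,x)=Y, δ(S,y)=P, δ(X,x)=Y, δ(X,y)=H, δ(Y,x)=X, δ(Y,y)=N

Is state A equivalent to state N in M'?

Initial partition by acceptance: {A,H,J,M,N,P,S,X,Y} | {B,E}.
Split {A,H,J,M,N,P,S,X,Y} by δ(·,x) → {A,J,M,S,X,Y} and {H,N,P}.
Split {A,J,M,S,X,Y} by δ(·,y) → {A,J,M} and {S,X,Y}.
Stable partition: {A,J,M} | {B,E} | {H,N,P} | {S,X,Y} — 4 equivalence classes.
A and N end up in different blocks, so they are distinguishable. For instance, the string 'x' is accepted from only A.

No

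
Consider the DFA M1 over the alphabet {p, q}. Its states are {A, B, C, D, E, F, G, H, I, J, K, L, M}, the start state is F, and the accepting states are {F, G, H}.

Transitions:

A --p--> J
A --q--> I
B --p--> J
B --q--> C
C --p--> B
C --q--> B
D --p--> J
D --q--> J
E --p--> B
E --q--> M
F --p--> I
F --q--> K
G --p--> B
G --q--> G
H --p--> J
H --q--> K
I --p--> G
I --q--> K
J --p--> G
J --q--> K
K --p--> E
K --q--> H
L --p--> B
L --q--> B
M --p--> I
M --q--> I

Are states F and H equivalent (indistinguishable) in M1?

Yes

Reachable states from the start: {B,C,E,F,G,H,I,J,K,M}. Unreachable: {A,D,L} — drop them.
Initial partition by acceptance: {F,G,H} | {B,C,E,I,J,K,M}.
Split {F,G,H} by δ(·,q) → {F,H} and {G}.
On input p, block {B,C,E,I,J,K,M} splits into {B,C,E,K,M} and {I,J}.
On input p, block {B,C,E,K,M} splits into {C,E,K} and {B,M}.
Refine {C,E,K} on symbol p: members go to different blocks, giving {C,E} and {K}.
Split {B,M} by δ(·,q) → {B} and {M}.
On input q, block {C,E} splits into {C} and {E}.
The partition is now stable with 8 blocks: {F,H} | {C} | {G} | {I,J} | {B} | {K} | {M} | {E}.
F and H lie in the same block of the stable partition, so they are equivalent — no string distinguishes them.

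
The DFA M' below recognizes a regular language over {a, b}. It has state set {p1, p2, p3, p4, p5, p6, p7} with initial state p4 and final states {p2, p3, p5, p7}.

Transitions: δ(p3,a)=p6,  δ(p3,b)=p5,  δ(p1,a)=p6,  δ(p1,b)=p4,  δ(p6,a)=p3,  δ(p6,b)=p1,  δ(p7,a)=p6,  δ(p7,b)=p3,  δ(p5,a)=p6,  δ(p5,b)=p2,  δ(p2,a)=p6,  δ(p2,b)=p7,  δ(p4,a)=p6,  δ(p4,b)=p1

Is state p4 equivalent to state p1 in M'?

Yes

P0 = {p2,p3,p5,p7} | {p1,p4,p6}.
Split {p1,p4,p6} by δ(·,a) → {p1,p4} and {p6}.
Stable partition: {p2,p3,p5,p7} | {p1,p4} | {p6} — 3 equivalence classes.
p4 and p1 lie in the same block of the stable partition, so they are equivalent — no string distinguishes them.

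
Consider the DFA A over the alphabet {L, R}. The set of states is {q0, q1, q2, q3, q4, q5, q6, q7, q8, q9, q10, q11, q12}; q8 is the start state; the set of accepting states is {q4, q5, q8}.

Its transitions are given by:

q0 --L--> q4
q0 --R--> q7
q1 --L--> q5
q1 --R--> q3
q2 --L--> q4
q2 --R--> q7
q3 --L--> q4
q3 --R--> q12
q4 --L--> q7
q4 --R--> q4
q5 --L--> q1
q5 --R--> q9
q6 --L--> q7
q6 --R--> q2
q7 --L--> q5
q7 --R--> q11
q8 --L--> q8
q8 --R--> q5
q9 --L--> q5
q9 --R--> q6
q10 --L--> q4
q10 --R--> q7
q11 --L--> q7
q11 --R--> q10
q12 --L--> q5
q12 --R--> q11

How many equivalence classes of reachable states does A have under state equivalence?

7

Reachable states from the start: {q1,q2,q3,q4,q5,q6,q7,q8,q9,q10,q11,q12}. Unreachable: {q0} — drop them.
Initial partition by acceptance: {q4,q5,q8} | {q1,q2,q3,q6,q7,q9,q10,q11,q12}.
Refine {q4,q5,q8} on symbol L: members go to different blocks, giving {q4,q5} and {q8}.
Refine {q4,q5} on symbol R: members go to different blocks, giving {q4} and {q5}.
Refine {q1,q2,q3,q6,q7,q9,q10,q11,q12} on symbol L: members go to different blocks, giving {q1,q7,q9,q12} and {q2,q3,q10} and {q6,q11}.
Refine {q1,q7,q9,q12} on symbol R: members go to different blocks, giving {q7,q9,q12} and {q1}.
Stable partition: {q4} | {q7,q9,q12} | {q8} | {q5} | {q2,q3,q10} | {q6,q11} | {q1} — 7 equivalence classes.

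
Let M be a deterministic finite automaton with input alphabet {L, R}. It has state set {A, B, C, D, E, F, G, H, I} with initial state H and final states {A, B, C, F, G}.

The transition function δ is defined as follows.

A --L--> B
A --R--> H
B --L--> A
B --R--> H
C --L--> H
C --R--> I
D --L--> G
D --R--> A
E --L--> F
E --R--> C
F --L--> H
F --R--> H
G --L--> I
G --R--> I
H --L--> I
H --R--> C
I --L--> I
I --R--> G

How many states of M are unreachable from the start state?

5

No path from H leads to A, B, D, E, F; the other 4 states are all reachable.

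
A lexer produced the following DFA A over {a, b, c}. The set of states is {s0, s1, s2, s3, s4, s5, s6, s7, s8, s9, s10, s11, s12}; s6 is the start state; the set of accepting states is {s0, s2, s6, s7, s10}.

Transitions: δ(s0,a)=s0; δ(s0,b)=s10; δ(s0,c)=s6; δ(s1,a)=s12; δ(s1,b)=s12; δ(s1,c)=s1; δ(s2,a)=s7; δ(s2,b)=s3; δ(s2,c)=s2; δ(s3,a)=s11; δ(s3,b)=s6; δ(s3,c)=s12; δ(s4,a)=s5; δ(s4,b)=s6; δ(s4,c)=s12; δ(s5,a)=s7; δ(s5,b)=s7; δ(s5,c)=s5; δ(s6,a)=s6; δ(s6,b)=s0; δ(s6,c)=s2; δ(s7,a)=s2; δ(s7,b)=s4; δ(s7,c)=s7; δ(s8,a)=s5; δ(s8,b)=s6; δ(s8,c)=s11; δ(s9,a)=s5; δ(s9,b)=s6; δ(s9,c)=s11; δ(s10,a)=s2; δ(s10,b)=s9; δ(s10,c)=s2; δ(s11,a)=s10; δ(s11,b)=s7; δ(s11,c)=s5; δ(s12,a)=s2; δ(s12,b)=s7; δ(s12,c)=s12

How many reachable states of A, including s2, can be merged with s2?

First remove the unreachable states {s1,s8}; 11 states remain.
P0 = {s0,s2,s6,s7,s10} | {s3,s4,s5,s9,s11,s12}.
Refine {s0,s2,s6,s7,s10} on symbol b: members go to different blocks, giving {s2,s7,s10} and {s0,s6}.
Split {s3,s4,s5,s9,s11,s12} by δ(·,a) → {s3,s4,s9} and {s5,s11,s12}.
Split {s0,s6} by δ(·,b) → {s0} and {s6}.
The partition is now stable with 5 blocks: {s2,s7,s10} | {s3,s4,s9} | {s0} | {s5,s11,s12} | {s6}.
State s2 belongs to the block {s2,s7,s10}, which has 3 states.

3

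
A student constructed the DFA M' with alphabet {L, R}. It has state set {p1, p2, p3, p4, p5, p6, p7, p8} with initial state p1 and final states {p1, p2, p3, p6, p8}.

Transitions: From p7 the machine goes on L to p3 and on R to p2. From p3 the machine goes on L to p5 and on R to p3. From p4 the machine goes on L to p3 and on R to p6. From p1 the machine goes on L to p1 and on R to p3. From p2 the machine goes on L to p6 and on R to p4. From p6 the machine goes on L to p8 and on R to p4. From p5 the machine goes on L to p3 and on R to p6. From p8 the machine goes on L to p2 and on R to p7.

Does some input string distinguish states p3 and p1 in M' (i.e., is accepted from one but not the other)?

Every state is reachable, so we keep all 8.
Initial partition by acceptance: {p1,p2,p3,p6,p8} | {p4,p5,p7}.
Split {p1,p2,p3,p6,p8} by δ(·,L) → {p1,p2,p6,p8} and {p3}.
On input R, block {p1,p2,p6,p8} splits into {p2,p6,p8} and {p1}.
Stable partition: {p2,p6,p8} | {p4,p5,p7} | {p3} | {p1} — 4 equivalence classes.
p3 and p1 end up in different blocks, so they are distinguishable. For instance, the string 'L' is accepted from only p1.

Yes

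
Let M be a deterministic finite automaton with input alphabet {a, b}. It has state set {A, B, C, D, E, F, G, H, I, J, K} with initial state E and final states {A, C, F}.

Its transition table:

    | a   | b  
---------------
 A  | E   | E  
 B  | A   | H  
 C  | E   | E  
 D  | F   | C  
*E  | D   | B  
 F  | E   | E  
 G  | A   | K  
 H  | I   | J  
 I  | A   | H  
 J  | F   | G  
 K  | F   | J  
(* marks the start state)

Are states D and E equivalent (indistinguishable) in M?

P0 = {A,C,F} | {B,D,E,G,H,I,J,K}.
On input a, block {B,D,E,G,H,I,J,K} splits into {B,D,G,I,J,K} and {E,H}.
Refine {B,D,G,I,J,K} on symbol b: members go to different blocks, giving {G,J,K} and {B,I} and {D}.
Refine {E,H} on symbol a: members go to different blocks, giving {E} and {H}.
No further refinement is possible. Final partition (6 blocks): {A,C,F} | {G,J,K} | {E} | {B,I} | {D} | {H}.
D and E end up in different blocks, so they are distinguishable. For instance, the string 'a' is accepted from only D.

No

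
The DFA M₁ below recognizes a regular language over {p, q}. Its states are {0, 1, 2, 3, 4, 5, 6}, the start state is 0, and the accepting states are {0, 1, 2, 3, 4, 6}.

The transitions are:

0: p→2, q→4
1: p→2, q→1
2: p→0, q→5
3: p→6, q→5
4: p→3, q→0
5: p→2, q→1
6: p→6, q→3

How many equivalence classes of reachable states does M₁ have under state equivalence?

All states are reachable from the start state.
P0 = {0,1,2,3,4,6} | {5}.
On input q, block {0,1,2,3,4,6} splits into {0,1,4,6} and {2,3}.
Refine {0,1,4,6} on symbol p: members go to different blocks, giving {0,1,4} and {6}.
Refine {2,3} on symbol p: members go to different blocks, giving {2} and {3}.
Split {0,1,4} by δ(·,p) → {0,1} and {4}.
Refine {0,1} on symbol q: members go to different blocks, giving {0} and {1}.
The partition is now stable with 7 blocks: {0} | {5} | {2} | {6} | {3} | {4} | {1}.

7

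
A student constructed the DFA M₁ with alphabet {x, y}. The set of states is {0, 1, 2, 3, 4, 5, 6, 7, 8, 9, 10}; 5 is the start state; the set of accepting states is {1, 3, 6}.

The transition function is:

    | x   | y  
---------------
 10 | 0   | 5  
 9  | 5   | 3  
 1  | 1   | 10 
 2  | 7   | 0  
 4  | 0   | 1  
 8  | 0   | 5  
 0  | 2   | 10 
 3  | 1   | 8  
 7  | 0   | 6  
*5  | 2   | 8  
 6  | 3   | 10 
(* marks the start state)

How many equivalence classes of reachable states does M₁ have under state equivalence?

Reachable states from the start: {0,1,2,3,5,6,7,8,10}. Unreachable: {4,9} — drop them.
Start with accepting vs non-accepting: {1,3,6} | {0,2,5,7,8,10}.
Refine {0,2,5,7,8,10} on symbol y: members go to different blocks, giving {0,2,5,8,10} and {7}.
On input x, block {0,2,5,8,10} splits into {0,5,8,10} and {2}.
Split {0,5,8,10} by δ(·,x) → {0,5} and {8,10}.
No further refinement is possible. Final partition (5 blocks): {1,3,6} | {0,5} | {7} | {2} | {8,10}.

5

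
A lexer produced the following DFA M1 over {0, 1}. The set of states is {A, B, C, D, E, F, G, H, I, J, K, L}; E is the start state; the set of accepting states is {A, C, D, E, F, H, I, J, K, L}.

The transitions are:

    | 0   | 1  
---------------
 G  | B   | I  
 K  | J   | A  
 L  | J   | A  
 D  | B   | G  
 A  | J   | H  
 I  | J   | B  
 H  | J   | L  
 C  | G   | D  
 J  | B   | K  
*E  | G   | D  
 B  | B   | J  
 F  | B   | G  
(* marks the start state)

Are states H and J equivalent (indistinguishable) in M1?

First remove the unreachable states {C,F}; 10 states remain.
Start with accepting vs non-accepting: {A,D,E,H,I,J,K,L} | {B,G}.
Refine {A,D,E,H,I,J,K,L} on symbol 0: members go to different blocks, giving {A,H,I,K,L} and {D,E,J}.
On input 1, block {A,H,I,K,L} splits into {A,H,K,L} and {I}.
On input 1, block {B,G} splits into {B} and {G}.
Refine {D,E,J} on symbol 0: members go to different blocks, giving {D,J} and {E}.
Refine {D,J} on symbol 1: members go to different blocks, giving {D} and {J}.
No further refinement is possible. Final partition (7 blocks): {A,H,K,L} | {B} | {D} | {I} | {G} | {E} | {J}.
H and J end up in different blocks, so they are distinguishable. For instance, the string '0' is accepted from only H.

No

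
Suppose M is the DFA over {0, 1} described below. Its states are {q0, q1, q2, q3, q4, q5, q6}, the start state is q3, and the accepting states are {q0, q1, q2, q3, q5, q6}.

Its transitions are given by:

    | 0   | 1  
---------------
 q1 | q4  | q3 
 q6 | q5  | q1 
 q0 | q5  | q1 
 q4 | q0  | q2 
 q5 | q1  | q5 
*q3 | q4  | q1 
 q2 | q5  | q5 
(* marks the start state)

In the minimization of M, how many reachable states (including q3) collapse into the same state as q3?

2

States {q6} cannot be reached from the start state, so discard them.
Start with accepting vs non-accepting: {q0,q1,q2,q3,q5} | {q4}.
Refine {q0,q1,q2,q3,q5} on symbol 0: members go to different blocks, giving {q0,q2,q5} and {q1,q3}.
On input 0, block {q0,q2,q5} splits into {q0,q2} and {q5}.
Split {q0,q2} by δ(·,1) → {q0} and {q2}.
Stable partition: {q0} | {q4} | {q1,q3} | {q5} | {q2} — 5 equivalence classes.
The equivalence class containing q3 is {q1,q3}, of size 2.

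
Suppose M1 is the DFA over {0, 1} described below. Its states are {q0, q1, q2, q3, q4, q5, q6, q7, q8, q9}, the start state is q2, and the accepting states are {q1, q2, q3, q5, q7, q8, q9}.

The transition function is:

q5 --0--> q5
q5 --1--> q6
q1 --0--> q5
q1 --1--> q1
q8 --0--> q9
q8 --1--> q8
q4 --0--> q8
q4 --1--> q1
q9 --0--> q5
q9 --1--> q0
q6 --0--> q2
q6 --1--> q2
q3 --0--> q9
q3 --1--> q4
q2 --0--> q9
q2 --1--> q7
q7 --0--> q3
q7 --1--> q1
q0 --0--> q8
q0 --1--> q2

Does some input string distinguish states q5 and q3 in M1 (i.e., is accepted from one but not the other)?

Every state is reachable, so we keep all 10.
Initial partition by acceptance: {q1,q2,q3,q5,q7,q8,q9} | {q0,q4,q6}.
Split {q1,q2,q3,q5,q7,q8,q9} by δ(·,1) → {q1,q2,q7,q8} and {q3,q5,q9}.
The partition is now stable with 3 blocks: {q1,q2,q7,q8} | {q0,q4,q6} | {q3,q5,q9}.
q5 and q3 lie in the same block of the stable partition, so they are equivalent — no string distinguishes them.

No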